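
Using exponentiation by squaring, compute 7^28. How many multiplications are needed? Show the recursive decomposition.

Computing 7^28 by squaring (build up from 7^1; each line after the first costs one multiplication):

7^1 = 7
7^2 = (7^1)^2 = 7^2 = 49
7^3 = 7 * 7^2 = 7 * 49 = 343
7^6 = (7^3)^2 = 343^2 = 117649
7^7 = 7 * 7^6 = 7 * 117649 = 823543
7^14 = (7^7)^2 = 823543^2 = 678223072849
7^28 = (7^14)^2 = 678223072849^2 = 459986536544739960976801

Result: 459986536544739960976801
Multiplications needed: 6 (6 lines after 7^1)

7^28 = 459986536544739960976801. Using exponentiation by squaring, this requires 6 multiplications. The key idea: if the exponent is even, square the half-power; if odd, multiply by the base once.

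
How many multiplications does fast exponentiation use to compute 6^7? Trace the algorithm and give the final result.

Computing 6^7 by squaring (build up from 6^1; each line after the first costs one multiplication):

6^1 = 6
6^2 = (6^1)^2 = 6^2 = 36
6^3 = 6 * 6^2 = 6 * 36 = 216
6^6 = (6^3)^2 = 216^2 = 46656
6^7 = 6 * 6^6 = 6 * 46656 = 279936

Result: 279936
Multiplications needed: 4 (4 lines after 6^1)

6^7 = 279936. Using exponentiation by squaring, this requires 4 multiplications. The key idea: if the exponent is even, square the half-power; if odd, multiply by the base once.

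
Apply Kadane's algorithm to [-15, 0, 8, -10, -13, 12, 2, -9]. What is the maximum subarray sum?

Using Kadane's algorithm on [-15, 0, 8, -10, -13, 12, 2, -9]:

Scanning through the array:
Position 1 (value 0): max_ending_here = 0, max_so_far = 0
Position 2 (value 8): max_ending_here = 8, max_so_far = 8
Position 3 (value -10): max_ending_here = -2, max_so_far = 8
Position 4 (value -13): max_ending_here = -13, max_so_far = 8
Position 5 (value 12): max_ending_here = 12, max_so_far = 12
Position 6 (value 2): max_ending_here = 14, max_so_far = 14
Position 7 (value -9): max_ending_here = 5, max_so_far = 14

Maximum subarray: [12, 2]
Maximum sum: 14

The maximum subarray is [12, 2] with sum 14. This subarray runs from index 5 to index 6.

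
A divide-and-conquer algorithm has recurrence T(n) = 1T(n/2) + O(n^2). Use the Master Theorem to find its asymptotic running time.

Master Theorem for T(n) = 1T(n/2) + O(n^2):

a = 1, b = 2, c = 2
log_b(a) = log_2(1) = 0.0000

Case 3: c = 2 > log_2(1) = 0.0000
T(n) = O(n^2) = O(n^2)

For T(n) = 1T(n/2) + O(n^2): log_2(1) = 0.0000. This is Case 3 of the Master Theorem (c > log_b(a), work dominated by root), giving O(n^2).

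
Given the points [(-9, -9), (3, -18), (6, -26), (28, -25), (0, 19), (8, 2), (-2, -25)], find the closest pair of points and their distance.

Computing all pairwise distances among 7 points:

d((-9, -9), (3, -18)) = 15.0
d((-9, -9), (6, -26)) = 22.6716
d((-9, -9), (28, -25)) = 40.3113
d((-9, -9), (0, 19)) = 29.4109
d((-9, -9), (8, 2)) = 20.2485
d((-9, -9), (-2, -25)) = 17.4642
d((3, -18), (6, -26)) = 8.544
d((3, -18), (28, -25)) = 25.9615
d((3, -18), (0, 19)) = 37.1214
d((3, -18), (8, 2)) = 20.6155
d((3, -18), (-2, -25)) = 8.6023
d((6, -26), (28, -25)) = 22.0227
d((6, -26), (0, 19)) = 45.3982
d((6, -26), (8, 2)) = 28.0713
d((6, -26), (-2, -25)) = 8.0623 <-- minimum
d((28, -25), (0, 19)) = 52.1536
d((28, -25), (8, 2)) = 33.6006
d((28, -25), (-2, -25)) = 30.0
d((0, 19), (8, 2)) = 18.7883
d((0, 19), (-2, -25)) = 44.0454
d((8, 2), (-2, -25)) = 28.7924

Closest pair: (6, -26) and (-2, -25) with distance 8.0623

The closest pair is (6, -26) and (-2, -25) with Euclidean distance 8.0623. For 7 points, brute-force pairwise comparison is shown above. For large n, the divide-and-conquer algorithm (sort by x, recurse on halves, check the dividing strip) achieves O(n log n).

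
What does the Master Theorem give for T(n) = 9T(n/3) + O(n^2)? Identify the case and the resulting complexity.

Master Theorem for T(n) = 9T(n/3) + O(n^2):

a = 9, b = 3, c = 2
log_b(a) = log_3(9) = 2.0000

Case 2: c = 2 = log_3(9) = 2.0000
T(n) = O(n^2 log n) = O(n^2 log n)

For T(n) = 9T(n/3) + O(n^2): log_3(9) = 2.0000. This is Case 2 of the Master Theorem (c = log_b(a), equal work at all levels), giving O(n^2 log n).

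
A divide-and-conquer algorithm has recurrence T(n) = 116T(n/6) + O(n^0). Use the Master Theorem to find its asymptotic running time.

Master Theorem for T(n) = 116T(n/6) + O(n^0):

a = 116, b = 6, c = 0
log_b(a) = log_6(116) = 2.6530

Case 1: c = 0 < log_6(116) = 2.6530
T(n) = O(n^(log_6 116))

For T(n) = 116T(n/6) + O(n^0): log_6(116) = 2.6530. This is Case 1 of the Master Theorem (c < log_b(a), work dominated by leaves), giving O(n^(log_6 116)).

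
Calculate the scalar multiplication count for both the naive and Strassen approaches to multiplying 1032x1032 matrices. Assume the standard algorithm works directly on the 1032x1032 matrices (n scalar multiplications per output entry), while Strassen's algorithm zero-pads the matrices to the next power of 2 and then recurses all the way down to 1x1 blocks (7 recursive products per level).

Matrix multiplication for 1032x1032 matrices:

Strassen's algorithm requires power-of-2 dimensions. Pad 1032x1032 to 2048x2048 (next power of 2).

Standard algorithm: 1032^3 = 1099104768 multiplications
Strassen's algorithm: 7^(log2(2048)) = 7^11 = 1977326743 multiplications
Difference: 1099104768 - 1977326743 = -878221975 (Strassen uses MORE here due to padding overhead — for small or just-over-power-of-2 n, padding can outweigh the per-level savings)

Standard: 1099104768 multiplications (1032^3). Strassen: 1977326743 multiplications (7^11, after padding to 2048x2048). Strassen reduces 8 recursive multiplications to 7 at each level.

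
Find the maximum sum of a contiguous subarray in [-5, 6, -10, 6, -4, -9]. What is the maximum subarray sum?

Using Kadane's algorithm on [-5, 6, -10, 6, -4, -9]:

Scanning through the array:
Position 1 (value 6): max_ending_here = 6, max_so_far = 6
Position 2 (value -10): max_ending_here = -4, max_so_far = 6
Position 3 (value 6): max_ending_here = 6, max_so_far = 6
Position 4 (value -4): max_ending_here = 2, max_so_far = 6
Position 5 (value -9): max_ending_here = -7, max_so_far = 6

Maximum subarray: [6]
Maximum sum: 6

The maximum subarray is [6] with sum 6. This subarray runs from index 1 to index 1.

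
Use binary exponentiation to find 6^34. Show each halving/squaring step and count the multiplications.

Computing 6^34 by squaring (build up from 6^1; each line after the first costs one multiplication):

6^1 = 6
6^2 = (6^1)^2 = 6^2 = 36
6^4 = (6^2)^2 = 36^2 = 1296
6^8 = (6^4)^2 = 1296^2 = 1679616
6^16 = (6^8)^2 = 1679616^2 = 2821109907456
6^17 = 6 * 6^16 = 6 * 2821109907456 = 16926659444736
6^34 = (6^17)^2 = 16926659444736^2 = 286511799958070431838109696

Result: 286511799958070431838109696
Multiplications needed: 6 (6 lines after 6^1)

6^34 = 286511799958070431838109696. Using exponentiation by squaring, this requires 6 multiplications. The key idea: if the exponent is even, square the half-power; if odd, multiply by the base once.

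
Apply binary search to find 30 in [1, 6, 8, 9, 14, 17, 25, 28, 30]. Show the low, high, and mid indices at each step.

Binary search for 30 in [1, 6, 8, 9, 14, 17, 25, 28, 30]:

lo=0, hi=8, mid=4, arr[mid]=14 -> 14 < 30, search right half
lo=5, hi=8, mid=6, arr[mid]=25 -> 25 < 30, search right half
lo=7, hi=8, mid=7, arr[mid]=28 -> 28 < 30, search right half
lo=8, hi=8, mid=8, arr[mid]=30 -> Found target at index 8!

Binary search finds 30 at index 8 after 4 comparisons. The search repeatedly halves the search space by comparing with the middle element.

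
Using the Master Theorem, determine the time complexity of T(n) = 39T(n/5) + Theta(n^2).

Master Theorem for T(n) = 39T(n/5) + O(n^2):

a = 39, b = 5, c = 2
log_b(a) = log_5(39) = 2.2763

Case 1: c = 2 < log_5(39) = 2.2763
T(n) = O(n^(log_5 39))

For T(n) = 39T(n/5) + O(n^2): log_5(39) = 2.2763. This is Case 1 of the Master Theorem (c < log_b(a), work dominated by leaves), giving O(n^(log_5 39)).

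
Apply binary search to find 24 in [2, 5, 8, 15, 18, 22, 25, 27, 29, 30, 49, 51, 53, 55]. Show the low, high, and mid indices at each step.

Binary search for 24 in [2, 5, 8, 15, 18, 22, 25, 27, 29, 30, 49, 51, 53, 55]:

lo=0, hi=13, mid=6, arr[mid]=25 -> 25 > 24, search left half
lo=0, hi=5, mid=2, arr[mid]=8 -> 8 < 24, search right half
lo=3, hi=5, mid=4, arr[mid]=18 -> 18 < 24, search right half
lo=5, hi=5, mid=5, arr[mid]=22 -> 22 < 24, search right half
lo=6 > hi=5, target 24 not found

Binary search determines that 24 is not in the array after 4 comparisons. The search space was exhausted without finding the target.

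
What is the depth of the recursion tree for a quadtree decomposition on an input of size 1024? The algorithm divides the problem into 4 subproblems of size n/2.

For divide and conquer with division factor 2:

Problem sizes at each level:
Level 0: 1024
Level 1: 512
Level 2: 256
Level 3: 128
Level 4: 64
Level 5: 32
Level 6: 16
Level 7: 8
Level 8: 4
Level 9: 2
Level 10: 1

The root is level 0 and the size-1 base case is level 10 (the tree spans levels 0 through 10, i.e. 11 levels counting the root), so the depth is the number of divisions: log_2(1024) = 10

The recursion tree depth is log_2(1024) = 10. At each level, the problem size is divided by 2, so it takes 10 divisions to reduce to a base case of size 1. The algorithm makes 4 recursive calls at each level.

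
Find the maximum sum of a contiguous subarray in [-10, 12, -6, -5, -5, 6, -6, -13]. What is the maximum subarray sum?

Using Kadane's algorithm on [-10, 12, -6, -5, -5, 6, -6, -13]:

Scanning through the array:
Position 1 (value 12): max_ending_here = 12, max_so_far = 12
Position 2 (value -6): max_ending_here = 6, max_so_far = 12
Position 3 (value -5): max_ending_here = 1, max_so_far = 12
Position 4 (value -5): max_ending_here = -4, max_so_far = 12
Position 5 (value 6): max_ending_here = 6, max_so_far = 12
Position 6 (value -6): max_ending_here = 0, max_so_far = 12
Position 7 (value -13): max_ending_here = -13, max_so_far = 12

Maximum subarray: [12]
Maximum sum: 12

The maximum subarray is [12] with sum 12. This subarray runs from index 1 to index 1.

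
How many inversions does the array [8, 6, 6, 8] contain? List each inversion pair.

Finding inversions in [8, 6, 6, 8]:

(0, 1): arr[0]=8 > arr[1]=6
(0, 2): arr[0]=8 > arr[2]=6

Total inversions: 2

The array has 2 inversion(s): (0,1), (0,2). Each pair (i,j) satisfies i < j and arr[i] > arr[j].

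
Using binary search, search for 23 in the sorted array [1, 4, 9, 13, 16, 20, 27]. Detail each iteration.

Binary search for 23 in [1, 4, 9, 13, 16, 20, 27]:

lo=0, hi=6, mid=3, arr[mid]=13 -> 13 < 23, search right half
lo=4, hi=6, mid=5, arr[mid]=20 -> 20 < 23, search right half
lo=6, hi=6, mid=6, arr[mid]=27 -> 27 > 23, search left half
lo=6 > hi=5, target 23 not found

Binary search determines that 23 is not in the array after 3 comparisons. The search space was exhausted without finding the target.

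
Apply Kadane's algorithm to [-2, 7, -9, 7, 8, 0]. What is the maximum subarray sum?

Using Kadane's algorithm on [-2, 7, -9, 7, 8, 0]:

Scanning through the array:
Position 1 (value 7): max_ending_here = 7, max_so_far = 7
Position 2 (value -9): max_ending_here = -2, max_so_far = 7
Position 3 (value 7): max_ending_here = 7, max_so_far = 7
Position 4 (value 8): max_ending_here = 15, max_so_far = 15
Position 5 (value 0): max_ending_here = 15, max_so_far = 15

Maximum subarray: [7, 8]
Maximum sum: 15

The maximum subarray is [7, 8] with sum 15. This subarray runs from index 3 to index 4.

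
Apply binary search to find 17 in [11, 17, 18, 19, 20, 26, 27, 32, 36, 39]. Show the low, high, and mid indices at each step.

Binary search for 17 in [11, 17, 18, 19, 20, 26, 27, 32, 36, 39]:

lo=0, hi=9, mid=4, arr[mid]=20 -> 20 > 17, search left half
lo=0, hi=3, mid=1, arr[mid]=17 -> Found target at index 1!

Binary search finds 17 at index 1 after 2 comparisons. The search repeatedly halves the search space by comparing with the middle element.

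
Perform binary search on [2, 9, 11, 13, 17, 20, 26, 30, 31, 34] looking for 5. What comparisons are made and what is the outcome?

Binary search for 5 in [2, 9, 11, 13, 17, 20, 26, 30, 31, 34]:

lo=0, hi=9, mid=4, arr[mid]=17 -> 17 > 5, search left half
lo=0, hi=3, mid=1, arr[mid]=9 -> 9 > 5, search left half
lo=0, hi=0, mid=0, arr[mid]=2 -> 2 < 5, search right half
lo=1 > hi=0, target 5 not found

Binary search determines that 5 is not in the array after 3 comparisons. The search space was exhausted without finding the target.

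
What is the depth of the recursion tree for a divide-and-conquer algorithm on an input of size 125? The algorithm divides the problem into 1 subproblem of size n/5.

For divide and conquer with division factor 5:

Problem sizes at each level:
Level 0: 125
Level 1: 25
Level 2: 5
Level 3: 1

The root is level 0 and the size-1 base case is level 3 (the tree spans levels 0 through 3, i.e. 4 levels counting the root), so the depth is the number of divisions: log_5(125) = 3

The recursion tree depth is log_5(125) = 3. At each level, the problem size is divided by 5, so it takes 3 divisions to reduce to a base case of size 1. The algorithm makes 1 recursive call at each level.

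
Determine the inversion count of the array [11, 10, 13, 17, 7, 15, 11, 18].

Finding inversions in [11, 10, 13, 17, 7, 15, 11, 18]:

(0, 1): arr[0]=11 > arr[1]=10
(0, 4): arr[0]=11 > arr[4]=7
(1, 4): arr[1]=10 > arr[4]=7
(2, 4): arr[2]=13 > arr[4]=7
(2, 6): arr[2]=13 > arr[6]=11
(3, 4): arr[3]=17 > arr[4]=7
(3, 5): arr[3]=17 > arr[5]=15
(3, 6): arr[3]=17 > arr[6]=11
(5, 6): arr[5]=15 > arr[6]=11

Total inversions: 9

The array has 9 inversion(s): (0,1), (0,4), (1,4), (2,4), (2,6), (3,4), (3,5), (3,6), (5,6). Each pair (i,j) satisfies i < j and arr[i] > arr[j].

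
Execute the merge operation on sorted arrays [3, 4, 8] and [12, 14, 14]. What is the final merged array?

Merging process:

Compare 3 vs 12: take 3 from left. Merged: [3]
Compare 4 vs 12: take 4 from left. Merged: [3, 4]
Compare 8 vs 12: take 8 from left. Merged: [3, 4, 8]
Append remaining from right: [12, 14, 14]. Merged: [3, 4, 8, 12, 14, 14]

Final merged array: [3, 4, 8, 12, 14, 14]
Total comparisons: 3

The merged array is [3, 4, 8, 12, 14, 14], requiring 3 comparisons. The merge step runs in O(n) time where n is the total number of elements.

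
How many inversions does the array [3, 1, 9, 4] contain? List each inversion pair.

Finding inversions in [3, 1, 9, 4]:

(0, 1): arr[0]=3 > arr[1]=1
(2, 3): arr[2]=9 > arr[3]=4

Total inversions: 2

The array has 2 inversion(s): (0,1), (2,3). Each pair (i,j) satisfies i < j and arr[i] > arr[j].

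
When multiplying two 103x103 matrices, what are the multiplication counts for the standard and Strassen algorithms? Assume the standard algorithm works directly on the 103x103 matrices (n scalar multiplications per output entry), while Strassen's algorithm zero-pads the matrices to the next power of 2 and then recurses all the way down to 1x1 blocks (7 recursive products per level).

Matrix multiplication for 103x103 matrices:

Strassen's algorithm requires power-of-2 dimensions. Pad 103x103 to 128x128 (next power of 2).

Standard algorithm: 103^3 = 1092727 multiplications
Strassen's algorithm: 7^(log2(128)) = 7^7 = 823543 multiplications
Savings: 1092727 - 823543 = 269184 multiplications

Standard: 1092727 multiplications (103^3). Strassen: 823543 multiplications (7^7, after padding to 128x128). Strassen reduces 8 recursive multiplications to 7 at each level.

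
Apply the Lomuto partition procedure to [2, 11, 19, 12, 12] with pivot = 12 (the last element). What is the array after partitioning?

Lomuto partition with pivot = 12:

Initial array: [2, 11, 19, 12, 12]

arr[0]=2 <= 12: swap with position 0, array becomes [2, 11, 19, 12, 12]
arr[1]=11 <= 12: swap with position 1, array becomes [2, 11, 19, 12, 12]
arr[2]=19 > 12: no swap
arr[3]=12 <= 12: swap with position 2, array becomes [2, 11, 12, 19, 12]

Place pivot at position 3: [2, 11, 12, 12, 19]
Pivot position: 3

After partitioning with pivot 12, the array becomes [2, 11, 12, 12, 19]. The pivot is placed at index 3. All elements to the left of the pivot are <= 12, and all elements to the right are > 12.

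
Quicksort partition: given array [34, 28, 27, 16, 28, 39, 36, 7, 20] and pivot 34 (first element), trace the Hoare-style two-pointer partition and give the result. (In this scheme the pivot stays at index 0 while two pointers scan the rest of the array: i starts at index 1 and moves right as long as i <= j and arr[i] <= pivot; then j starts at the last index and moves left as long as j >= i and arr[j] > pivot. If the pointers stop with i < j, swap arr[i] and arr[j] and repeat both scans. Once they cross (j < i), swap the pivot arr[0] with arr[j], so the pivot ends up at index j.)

Hoare-style two-pointer partition with pivot = 34:

Initial array: [34, 28, 27, 16, 28, 39, 36, 7, 20]

Pointers start at i = 1, j = 8.
i stops at index 5 (arr[5]=39 > 34), j stops at index 8 (arr[8]=20 <= 34): swap arr[5] and arr[8], array becomes [34, 28, 27, 16, 28, 20, 36, 7, 39]
i stops at index 6 (arr[6]=36 > 34), j stops at index 7 (arr[7]=7 <= 34): swap arr[6] and arr[7], array becomes [34, 28, 27, 16, 28, 20, 7, 36, 39]
i ends at 7, j ends at 6: the pointers have crossed (j < i), so scanning stops.

Swap pivot arr[0] with arr[6] to place pivot at position 6: [7, 28, 27, 16, 28, 20, 34, 36, 39]
Pivot position: 6

After partitioning with pivot 34, the array becomes [7, 28, 27, 16, 28, 20, 34, 36, 39]. The pivot is placed at index 6. All elements to the left of the pivot are <= 34, and all elements to the right are > 34.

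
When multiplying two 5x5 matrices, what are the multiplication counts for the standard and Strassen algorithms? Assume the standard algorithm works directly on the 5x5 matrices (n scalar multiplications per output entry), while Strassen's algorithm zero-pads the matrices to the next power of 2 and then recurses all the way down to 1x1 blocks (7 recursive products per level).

Matrix multiplication for 5x5 matrices:

Strassen's algorithm requires power-of-2 dimensions. Pad 5x5 to 8x8 (next power of 2).

Standard algorithm: 5^3 = 125 multiplications
Strassen's algorithm: 7^(log2(8)) = 7^3 = 343 multiplications
Difference: 125 - 343 = -218 (Strassen uses MORE here due to padding overhead — for small or just-over-power-of-2 n, padding can outweigh the per-level savings)

Standard: 125 multiplications (5^3). Strassen: 343 multiplications (7^3, after padding to 8x8). Strassen reduces 8 recursive multiplications to 7 at each level.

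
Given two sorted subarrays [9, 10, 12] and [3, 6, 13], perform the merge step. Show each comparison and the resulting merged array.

Merging process:

Compare 9 vs 3: take 3 from right. Merged: [3]
Compare 9 vs 6: take 6 from right. Merged: [3, 6]
Compare 9 vs 13: take 9 from left. Merged: [3, 6, 9]
Compare 10 vs 13: take 10 from left. Merged: [3, 6, 9, 10]
Compare 12 vs 13: take 12 from left. Merged: [3, 6, 9, 10, 12]
Append remaining from right: [13]. Merged: [3, 6, 9, 10, 12, 13]

Final merged array: [3, 6, 9, 10, 12, 13]
Total comparisons: 5

The merged array is [3, 6, 9, 10, 12, 13], requiring 5 comparisons. The merge step runs in O(n) time where n is the total number of elements.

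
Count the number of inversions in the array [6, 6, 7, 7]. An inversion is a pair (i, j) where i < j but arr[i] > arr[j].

Finding inversions in [6, 6, 7, 7]:


Total inversions: 0

The array has 0 inversions. It is already sorted.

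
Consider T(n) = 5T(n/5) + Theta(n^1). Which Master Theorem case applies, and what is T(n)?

Master Theorem for T(n) = 5T(n/5) + O(n^1):

a = 5, b = 5, c = 1
log_b(a) = log_5(5) = 1.0000

Case 2: c = 1 = log_5(5) = 1.0000
T(n) = O(n^1 log n) = O(n log n)

For T(n) = 5T(n/5) + O(n^1): log_5(5) = 1.0000. This is Case 2 of the Master Theorem (c = log_b(a), equal work at all levels), giving O(n log n).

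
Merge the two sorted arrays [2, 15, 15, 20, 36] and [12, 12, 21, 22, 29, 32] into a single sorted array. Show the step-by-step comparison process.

Merging process:

Compare 2 vs 12: take 2 from left. Merged: [2]
Compare 15 vs 12: take 12 from right. Merged: [2, 12]
Compare 15 vs 12: take 12 from right. Merged: [2, 12, 12]
Compare 15 vs 21: take 15 from left. Merged: [2, 12, 12, 15]
Compare 15 vs 21: take 15 from left. Merged: [2, 12, 12, 15, 15]
Compare 20 vs 21: take 20 from left. Merged: [2, 12, 12, 15, 15, 20]
Compare 36 vs 21: take 21 from right. Merged: [2, 12, 12, 15, 15, 20, 21]
Compare 36 vs 22: take 22 from right. Merged: [2, 12, 12, 15, 15, 20, 21, 22]
Compare 36 vs 29: take 29 from right. Merged: [2, 12, 12, 15, 15, 20, 21, 22, 29]
Compare 36 vs 32: take 32 from right. Merged: [2, 12, 12, 15, 15, 20, 21, 22, 29, 32]
Append remaining from left: [36]. Merged: [2, 12, 12, 15, 15, 20, 21, 22, 29, 32, 36]

Final merged array: [2, 12, 12, 15, 15, 20, 21, 22, 29, 32, 36]
Total comparisons: 10

The merged array is [2, 12, 12, 15, 15, 20, 21, 22, 29, 32, 36], requiring 10 comparisons. The merge step runs in O(n) time where n is the total number of elements.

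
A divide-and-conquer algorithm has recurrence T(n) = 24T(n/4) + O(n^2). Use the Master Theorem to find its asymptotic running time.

Master Theorem for T(n) = 24T(n/4) + O(n^2):

a = 24, b = 4, c = 2
log_b(a) = log_4(24) = 2.2925

Case 1: c = 2 < log_4(24) = 2.2925
T(n) = O(n^(log_4 24))

For T(n) = 24T(n/4) + O(n^2): log_4(24) = 2.2925. This is Case 1 of the Master Theorem (c < log_b(a), work dominated by leaves), giving O(n^(log_4 24)).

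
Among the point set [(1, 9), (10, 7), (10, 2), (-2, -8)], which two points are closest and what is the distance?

Computing all pairwise distances among 4 points:

d((1, 9), (10, 7)) = 9.2195
d((1, 9), (10, 2)) = 11.4018
d((1, 9), (-2, -8)) = 17.2627
d((10, 7), (10, 2)) = 5.0 <-- minimum
d((10, 7), (-2, -8)) = 19.2094
d((10, 2), (-2, -8)) = 15.6205

Closest pair: (10, 7) and (10, 2) with distance 5.0

The closest pair is (10, 7) and (10, 2) with Euclidean distance 5.0. For 4 points, brute-force pairwise comparison is shown above. For large n, the divide-and-conquer algorithm (sort by x, recurse on halves, check the dividing strip) achieves O(n log n).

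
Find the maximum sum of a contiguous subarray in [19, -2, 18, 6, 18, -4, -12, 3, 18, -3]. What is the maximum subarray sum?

Using Kadane's algorithm on [19, -2, 18, 6, 18, -4, -12, 3, 18, -3]:

Scanning through the array:
Position 1 (value -2): max_ending_here = 17, max_so_far = 19
Position 2 (value 18): max_ending_here = 35, max_so_far = 35
Position 3 (value 6): max_ending_here = 41, max_so_far = 41
Position 4 (value 18): max_ending_here = 59, max_so_far = 59
Position 5 (value -4): max_ending_here = 55, max_so_far = 59
Position 6 (value -12): max_ending_here = 43, max_so_far = 59
Position 7 (value 3): max_ending_here = 46, max_so_far = 59
Position 8 (value 18): max_ending_here = 64, max_so_far = 64
Position 9 (value -3): max_ending_here = 61, max_so_far = 64

Maximum subarray: [19, -2, 18, 6, 18, -4, -12, 3, 18]
Maximum sum: 64

The maximum subarray is [19, -2, 18, 6, 18, -4, -12, 3, 18] with sum 64. This subarray runs from index 0 to index 8.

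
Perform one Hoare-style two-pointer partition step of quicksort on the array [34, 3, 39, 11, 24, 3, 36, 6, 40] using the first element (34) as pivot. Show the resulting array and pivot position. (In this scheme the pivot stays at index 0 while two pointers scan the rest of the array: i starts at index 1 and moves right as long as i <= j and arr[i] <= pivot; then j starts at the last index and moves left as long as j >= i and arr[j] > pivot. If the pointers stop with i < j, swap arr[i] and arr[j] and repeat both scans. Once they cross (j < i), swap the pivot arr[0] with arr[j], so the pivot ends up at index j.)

Hoare-style two-pointer partition with pivot = 34:

Initial array: [34, 3, 39, 11, 24, 3, 36, 6, 40]

Pointers start at i = 1, j = 8.
i stops at index 2 (arr[2]=39 > 34), j stops at index 7 (arr[7]=6 <= 34): swap arr[2] and arr[7], array becomes [34, 3, 6, 11, 24, 3, 36, 39, 40]
i ends at 6, j ends at 5: the pointers have crossed (j < i), so scanning stops.

Swap pivot arr[0] with arr[5] to place pivot at position 5: [3, 3, 6, 11, 24, 34, 36, 39, 40]
Pivot position: 5

After partitioning with pivot 34, the array becomes [3, 3, 6, 11, 24, 34, 36, 39, 40]. The pivot is placed at index 5. All elements to the left of the pivot are <= 34, and all elements to the right are > 34.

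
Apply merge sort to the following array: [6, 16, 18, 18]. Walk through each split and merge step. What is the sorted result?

Merge sort trace:

Split: [6, 16, 18, 18] -> [6, 16] and [18, 18]
  Split: [6, 16] -> [6] and [16]
  Merge: [6] + [16] -> [6, 16]
  Split: [18, 18] -> [18] and [18]
  Merge: [18] + [18] -> [18, 18]
Merge: [6, 16] + [18, 18] -> [6, 16, 18, 18]

Final sorted array: [6, 16, 18, 18]

The merge sort proceeds by recursively splitting the array and merging sorted halves.
After all merges, the sorted array is [6, 16, 18, 18].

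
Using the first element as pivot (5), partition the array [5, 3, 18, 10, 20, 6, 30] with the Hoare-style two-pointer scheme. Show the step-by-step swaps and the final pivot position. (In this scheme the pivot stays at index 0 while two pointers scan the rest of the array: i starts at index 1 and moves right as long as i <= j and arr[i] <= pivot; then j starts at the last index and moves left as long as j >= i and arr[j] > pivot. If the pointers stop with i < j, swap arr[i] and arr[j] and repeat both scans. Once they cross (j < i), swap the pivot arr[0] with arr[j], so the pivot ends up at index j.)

Hoare-style two-pointer partition with pivot = 5:

Initial array: [5, 3, 18, 10, 20, 6, 30]

Pointers start at i = 1, j = 6.
i ends at 2, j ends at 1: the pointers have crossed (j < i), so scanning stops.

Swap pivot arr[0] with arr[1] to place pivot at position 1: [3, 5, 18, 10, 20, 6, 30]
Pivot position: 1

After partitioning with pivot 5, the array becomes [3, 5, 18, 10, 20, 6, 30]. The pivot is placed at index 1. All elements to the left of the pivot are <= 5, and all elements to the right are > 5.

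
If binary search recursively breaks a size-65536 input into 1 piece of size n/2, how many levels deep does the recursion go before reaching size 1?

For divide and conquer with division factor 2:

Problem sizes at each level:
Level 0: 65536
Level 1: 32768
Level 2: 16384
Level 3: 8192
Level 4: 4096
Level 5: 2048
Level 6: 1024
Level 7: 512
Level 8: 256
Level 9: 128
Level 10: 64
Level 11: 32
Level 12: 16
Level 13: 8
Level 14: 4
Level 15: 2
Level 16: 1

The root is level 0 and the size-1 base case is level 16 (the tree spans levels 0 through 16, i.e. 17 levels counting the root), so the depth is the number of divisions: log_2(65536) = 16

The recursion tree depth is log_2(65536) = 16. At each level, the problem size is divided by 2, so it takes 16 divisions to reduce to a base case of size 1. The algorithm makes 1 recursive call at each level.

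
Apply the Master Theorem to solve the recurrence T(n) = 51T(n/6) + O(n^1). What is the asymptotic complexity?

Master Theorem for T(n) = 51T(n/6) + O(n^1):

a = 51, b = 6, c = 1
log_b(a) = log_6(51) = 2.1944

Case 1: c = 1 < log_6(51) = 2.1944
T(n) = O(n^(log_6 51))

For T(n) = 51T(n/6) + O(n^1): log_6(51) = 2.1944. This is Case 1 of the Master Theorem (c < log_b(a), work dominated by leaves), giving O(n^(log_6 51)).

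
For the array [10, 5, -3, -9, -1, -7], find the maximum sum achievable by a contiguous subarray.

Using Kadane's algorithm on [10, 5, -3, -9, -1, -7]:

Scanning through the array:
Position 1 (value 5): max_ending_here = 15, max_so_far = 15
Position 2 (value -3): max_ending_here = 12, max_so_far = 15
Position 3 (value -9): max_ending_here = 3, max_so_far = 15
Position 4 (value -1): max_ending_here = 2, max_so_far = 15
Position 5 (value -7): max_ending_here = -5, max_so_far = 15

Maximum subarray: [10, 5]
Maximum sum: 15

The maximum subarray is [10, 5] with sum 15. This subarray runs from index 0 to index 1.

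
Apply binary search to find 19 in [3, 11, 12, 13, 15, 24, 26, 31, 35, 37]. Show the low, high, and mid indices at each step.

Binary search for 19 in [3, 11, 12, 13, 15, 24, 26, 31, 35, 37]:

lo=0, hi=9, mid=4, arr[mid]=15 -> 15 < 19, search right half
lo=5, hi=9, mid=7, arr[mid]=31 -> 31 > 19, search left half
lo=5, hi=6, mid=5, arr[mid]=24 -> 24 > 19, search left half
lo=5 > hi=4, target 19 not found

Binary search determines that 19 is not in the array after 3 comparisons. The search space was exhausted without finding the target.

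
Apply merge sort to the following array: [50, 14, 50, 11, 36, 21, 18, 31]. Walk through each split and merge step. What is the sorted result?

Merge sort trace:

Split: [50, 14, 50, 11, 36, 21, 18, 31] -> [50, 14, 50, 11] and [36, 21, 18, 31]
  Split: [50, 14, 50, 11] -> [50, 14] and [50, 11]
    Split: [50, 14] -> [50] and [14]
    Merge: [50] + [14] -> [14, 50]
    Split: [50, 11] -> [50] and [11]
    Merge: [50] + [11] -> [11, 50]
  Merge: [14, 50] + [11, 50] -> [11, 14, 50, 50]
  Split: [36, 21, 18, 31] -> [36, 21] and [18, 31]
    Split: [36, 21] -> [36] and [21]
    Merge: [36] + [21] -> [21, 36]
    Split: [18, 31] -> [18] and [31]
    Merge: [18] + [31] -> [18, 31]
  Merge: [21, 36] + [18, 31] -> [18, 21, 31, 36]
Merge: [11, 14, 50, 50] + [18, 21, 31, 36] -> [11, 14, 18, 21, 31, 36, 50, 50]

Final sorted array: [11, 14, 18, 21, 31, 36, 50, 50]

The merge sort proceeds by recursively splitting the array and merging sorted halves.
After all merges, the sorted array is [11, 14, 18, 21, 31, 36, 50, 50].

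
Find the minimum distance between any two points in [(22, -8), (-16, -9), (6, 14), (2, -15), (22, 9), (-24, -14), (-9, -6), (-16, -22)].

Computing all pairwise distances among 8 points:

d((22, -8), (-16, -9)) = 38.0132
d((22, -8), (6, 14)) = 27.2029
d((22, -8), (2, -15)) = 21.1896
d((22, -8), (22, 9)) = 17.0
d((22, -8), (-24, -14)) = 46.3897
d((22, -8), (-9, -6)) = 31.0644
d((22, -8), (-16, -22)) = 40.4969
d((-16, -9), (6, 14)) = 31.8277
d((-16, -9), (2, -15)) = 18.9737
d((-16, -9), (22, 9)) = 42.0476
d((-16, -9), (-24, -14)) = 9.434
d((-16, -9), (-9, -6)) = 7.6158 <-- minimum
d((-16, -9), (-16, -22)) = 13.0
d((6, 14), (2, -15)) = 29.2746
d((6, 14), (22, 9)) = 16.7631
d((6, 14), (-24, -14)) = 41.0366
d((6, 14), (-9, -6)) = 25.0
d((6, 14), (-16, -22)) = 42.19
d((2, -15), (22, 9)) = 31.241
d((2, -15), (-24, -14)) = 26.0192
d((2, -15), (-9, -6)) = 14.2127
d((2, -15), (-16, -22)) = 19.3132
d((22, 9), (-24, -14)) = 51.4296
d((22, 9), (-9, -6)) = 34.4384
d((22, 9), (-16, -22)) = 49.0408
d((-24, -14), (-9, -6)) = 17.0
d((-24, -14), (-16, -22)) = 11.3137
d((-9, -6), (-16, -22)) = 17.4642

Closest pair: (-16, -9) and (-9, -6) with distance 7.6158

The closest pair is (-16, -9) and (-9, -6) with Euclidean distance 7.6158. For 8 points, brute-force pairwise comparison is shown above. For large n, the divide-and-conquer algorithm (sort by x, recurse on halves, check the dividing strip) achieves O(n log n).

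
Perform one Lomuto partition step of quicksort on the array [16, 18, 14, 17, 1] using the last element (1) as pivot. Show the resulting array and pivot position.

Lomuto partition with pivot = 1:

Initial array: [16, 18, 14, 17, 1]

arr[0]=16 > 1: no swap
arr[1]=18 > 1: no swap
arr[2]=14 > 1: no swap
arr[3]=17 > 1: no swap

Place pivot at position 0: [1, 18, 14, 17, 16]
Pivot position: 0

After partitioning with pivot 1, the array becomes [1, 18, 14, 17, 16]. The pivot is placed at index 0. All elements to the left of the pivot are <= 1, and all elements to the right are > 1.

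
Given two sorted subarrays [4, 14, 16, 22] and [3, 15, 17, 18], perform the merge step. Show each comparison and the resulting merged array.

Merging process:

Compare 4 vs 3: take 3 from right. Merged: [3]
Compare 4 vs 15: take 4 from left. Merged: [3, 4]
Compare 14 vs 15: take 14 from left. Merged: [3, 4, 14]
Compare 16 vs 15: take 15 from right. Merged: [3, 4, 14, 15]
Compare 16 vs 17: take 16 from left. Merged: [3, 4, 14, 15, 16]
Compare 22 vs 17: take 17 from right. Merged: [3, 4, 14, 15, 16, 17]
Compare 22 vs 18: take 18 from right. Merged: [3, 4, 14, 15, 16, 17, 18]
Append remaining from left: [22]. Merged: [3, 4, 14, 15, 16, 17, 18, 22]

Final merged array: [3, 4, 14, 15, 16, 17, 18, 22]
Total comparisons: 7

The merged array is [3, 4, 14, 15, 16, 17, 18, 22], requiring 7 comparisons. The merge step runs in O(n) time where n is the total number of elements.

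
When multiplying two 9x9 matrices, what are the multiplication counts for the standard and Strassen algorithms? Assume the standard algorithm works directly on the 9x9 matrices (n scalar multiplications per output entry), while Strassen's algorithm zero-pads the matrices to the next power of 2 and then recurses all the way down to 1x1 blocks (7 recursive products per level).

Matrix multiplication for 9x9 matrices:

Strassen's algorithm requires power-of-2 dimensions. Pad 9x9 to 16x16 (next power of 2).

Standard algorithm: 9^3 = 729 multiplications
Strassen's algorithm: 7^(log2(16)) = 7^4 = 2401 multiplications
Difference: 729 - 2401 = -1672 (Strassen uses MORE here due to padding overhead — for small or just-over-power-of-2 n, padding can outweigh the per-level savings)

Standard: 729 multiplications (9^3). Strassen: 2401 multiplications (7^4, after padding to 16x16). Strassen reduces 8 recursive multiplications to 7 at each level.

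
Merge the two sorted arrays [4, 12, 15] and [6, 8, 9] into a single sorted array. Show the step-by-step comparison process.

Merging process:

Compare 4 vs 6: take 4 from left. Merged: [4]
Compare 12 vs 6: take 6 from right. Merged: [4, 6]
Compare 12 vs 8: take 8 from right. Merged: [4, 6, 8]
Compare 12 vs 9: take 9 from right. Merged: [4, 6, 8, 9]
Append remaining from left: [12, 15]. Merged: [4, 6, 8, 9, 12, 15]

Final merged array: [4, 6, 8, 9, 12, 15]
Total comparisons: 4

The merged array is [4, 6, 8, 9, 12, 15], requiring 4 comparisons. The merge step runs in O(n) time where n is the total number of elements.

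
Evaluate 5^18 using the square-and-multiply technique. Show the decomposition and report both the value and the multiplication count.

Computing 5^18 by squaring (build up from 5^1; each line after the first costs one multiplication):

5^1 = 5
5^2 = (5^1)^2 = 5^2 = 25
5^4 = (5^2)^2 = 25^2 = 625
5^8 = (5^4)^2 = 625^2 = 390625
5^9 = 5 * 5^8 = 5 * 390625 = 1953125
5^18 = (5^9)^2 = 1953125^2 = 3814697265625

Result: 3814697265625
Multiplications needed: 5 (5 lines after 5^1)

5^18 = 3814697265625. Using exponentiation by squaring, this requires 5 multiplications. The key idea: if the exponent is even, square the half-power; if odd, multiply by the base once.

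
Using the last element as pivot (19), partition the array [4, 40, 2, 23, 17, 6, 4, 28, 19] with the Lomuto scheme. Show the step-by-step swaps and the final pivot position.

Lomuto partition with pivot = 19:

Initial array: [4, 40, 2, 23, 17, 6, 4, 28, 19]

arr[0]=4 <= 19: swap with position 0, array becomes [4, 40, 2, 23, 17, 6, 4, 28, 19]
arr[1]=40 > 19: no swap
arr[2]=2 <= 19: swap with position 1, array becomes [4, 2, 40, 23, 17, 6, 4, 28, 19]
arr[3]=23 > 19: no swap
arr[4]=17 <= 19: swap with position 2, array becomes [4, 2, 17, 23, 40, 6, 4, 28, 19]
arr[5]=6 <= 19: swap with position 3, array becomes [4, 2, 17, 6, 40, 23, 4, 28, 19]
arr[6]=4 <= 19: swap with position 4, array becomes [4, 2, 17, 6, 4, 23, 40, 28, 19]
arr[7]=28 > 19: no swap

Place pivot at position 5: [4, 2, 17, 6, 4, 19, 40, 28, 23]
Pivot position: 5

After partitioning with pivot 19, the array becomes [4, 2, 17, 6, 4, 19, 40, 28, 23]. The pivot is placed at index 5. All elements to the left of the pivot are <= 19, and all elements to the right are > 19.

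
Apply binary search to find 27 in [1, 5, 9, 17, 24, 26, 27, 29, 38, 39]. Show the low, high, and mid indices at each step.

Binary search for 27 in [1, 5, 9, 17, 24, 26, 27, 29, 38, 39]:

lo=0, hi=9, mid=4, arr[mid]=24 -> 24 < 27, search right half
lo=5, hi=9, mid=7, arr[mid]=29 -> 29 > 27, search left half
lo=5, hi=6, mid=5, arr[mid]=26 -> 26 < 27, search right half
lo=6, hi=6, mid=6, arr[mid]=27 -> Found target at index 6!

Binary search finds 27 at index 6 after 4 comparisons. The search repeatedly halves the search space by comparing with the middle element.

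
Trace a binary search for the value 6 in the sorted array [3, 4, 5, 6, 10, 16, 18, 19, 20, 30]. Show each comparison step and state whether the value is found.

Binary search for 6 in [3, 4, 5, 6, 10, 16, 18, 19, 20, 30]:

lo=0, hi=9, mid=4, arr[mid]=10 -> 10 > 6, search left half
lo=0, hi=3, mid=1, arr[mid]=4 -> 4 < 6, search right half
lo=2, hi=3, mid=2, arr[mid]=5 -> 5 < 6, search right half
lo=3, hi=3, mid=3, arr[mid]=6 -> Found target at index 3!

Binary search finds 6 at index 3 after 4 comparisons. The search repeatedly halves the search space by comparing with the middle element.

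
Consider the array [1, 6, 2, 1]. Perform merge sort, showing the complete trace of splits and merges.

Merge sort trace:

Split: [1, 6, 2, 1] -> [1, 6] and [2, 1]
  Split: [1, 6] -> [1] and [6]
  Merge: [1] + [6] -> [1, 6]
  Split: [2, 1] -> [2] and [1]
  Merge: [2] + [1] -> [1, 2]
Merge: [1, 6] + [1, 2] -> [1, 1, 2, 6]

Final sorted array: [1, 1, 2, 6]

The merge sort proceeds by recursively splitting the array and merging sorted halves.
After all merges, the sorted array is [1, 1, 2, 6].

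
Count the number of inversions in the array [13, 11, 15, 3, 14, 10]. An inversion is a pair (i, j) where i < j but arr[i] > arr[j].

Finding inversions in [13, 11, 15, 3, 14, 10]:

(0, 1): arr[0]=13 > arr[1]=11
(0, 3): arr[0]=13 > arr[3]=3
(0, 5): arr[0]=13 > arr[5]=10
(1, 3): arr[1]=11 > arr[3]=3
(1, 5): arr[1]=11 > arr[5]=10
(2, 3): arr[2]=15 > arr[3]=3
(2, 4): arr[2]=15 > arr[4]=14
(2, 5): arr[2]=15 > arr[5]=10
(4, 5): arr[4]=14 > arr[5]=10

Total inversions: 9

The array has 9 inversion(s): (0,1), (0,3), (0,5), (1,3), (1,5), (2,3), (2,4), (2,5), (4,5). Each pair (i,j) satisfies i < j and arr[i] > arr[j].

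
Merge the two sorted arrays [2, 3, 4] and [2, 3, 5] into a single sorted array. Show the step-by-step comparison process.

Merging process:

Compare 2 vs 2: take 2 from left. Merged: [2]
Compare 3 vs 2: take 2 from right. Merged: [2, 2]
Compare 3 vs 3: take 3 from left. Merged: [2, 2, 3]
Compare 4 vs 3: take 3 from right. Merged: [2, 2, 3, 3]
Compare 4 vs 5: take 4 from left. Merged: [2, 2, 3, 3, 4]
Append remaining from right: [5]. Merged: [2, 2, 3, 3, 4, 5]

Final merged array: [2, 2, 3, 3, 4, 5]
Total comparisons: 5

The merged array is [2, 2, 3, 3, 4, 5], requiring 5 comparisons. The merge step runs in O(n) time where n is the total number of elements.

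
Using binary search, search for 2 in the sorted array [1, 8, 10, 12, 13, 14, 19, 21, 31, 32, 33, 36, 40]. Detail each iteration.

Binary search for 2 in [1, 8, 10, 12, 13, 14, 19, 21, 31, 32, 33, 36, 40]:

lo=0, hi=12, mid=6, arr[mid]=19 -> 19 > 2, search left half
lo=0, hi=5, mid=2, arr[mid]=10 -> 10 > 2, search left half
lo=0, hi=1, mid=0, arr[mid]=1 -> 1 < 2, search right half
lo=1, hi=1, mid=1, arr[mid]=8 -> 8 > 2, search left half
lo=1 > hi=0, target 2 not found

Binary search determines that 2 is not in the array after 4 comparisons. The search space was exhausted without finding the target.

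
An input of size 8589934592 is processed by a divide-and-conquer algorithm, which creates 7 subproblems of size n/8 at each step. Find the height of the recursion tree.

For divide and conquer with division factor 8:

Problem sizes at each level:
Level 0: 8589934592
Level 1: 1073741824
Level 2: 134217728
Level 3: 16777216
Level 4: 2097152
Level 5: 262144
Level 6: 32768
Level 7: 4096
Level 8: 512
Level 9: 64
Level 10: 8
Level 11: 1

The root is level 0 and the size-1 base case is level 11 (the tree spans levels 0 through 11, i.e. 12 levels counting the root), so the depth is the number of divisions: log_8(8589934592) = 11

The recursion tree depth is log_8(8589934592) = 11. At each level, the problem size is divided by 8, so it takes 11 divisions to reduce to a base case of size 1. The algorithm makes 7 recursive calls at each level.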